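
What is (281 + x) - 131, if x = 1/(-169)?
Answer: 25349/169 ≈ 149.99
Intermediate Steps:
x = -1/169 ≈ -0.0059172
(281 + x) - 131 = (281 - 1/169) - 131 = 47488/169 - 131 = 25349/169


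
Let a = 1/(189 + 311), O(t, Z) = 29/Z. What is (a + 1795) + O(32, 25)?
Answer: 898081/500 ≈ 1796.2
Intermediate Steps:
a = 1/500 ≈ 0.0020000
(a + 1795) + O(32, 25) = (1/500 + 1795) + 29/25 = 897501/500 + 29*(1/25) = 897501/500 + 29/25 = 898081/500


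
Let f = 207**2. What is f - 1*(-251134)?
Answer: 293983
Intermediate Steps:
f = 42849
f - 1*(-251134) = 42849 - 1*(-251134) = 42849 + 251134 = 293983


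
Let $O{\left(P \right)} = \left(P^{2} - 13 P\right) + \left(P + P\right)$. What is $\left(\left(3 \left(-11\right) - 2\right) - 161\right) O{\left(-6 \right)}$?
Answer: $-19992$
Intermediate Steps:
$O{\left(P \right)} = P^{2} - 11 P$ ($O{\left(P \right)} = \left(P^{2} - 13 P\right) + 2 P = P^{2} - 11 P$)
$\left(\left(3 \left(-11\right) - 2\right) - 161\right) O{\left(-6 \right)} = \left(\left(3 \left(-11\right) - 2\right) - 161\right) \left(- 6 \left(-11 - 6\right)\right) = \left(\left(-33 - 2\right) - 161\right) \left(\left(-6\right) \left(-17\right)\right) = \left(-35 - 161\right) 102 = \left(-196\right) 102 = -19992$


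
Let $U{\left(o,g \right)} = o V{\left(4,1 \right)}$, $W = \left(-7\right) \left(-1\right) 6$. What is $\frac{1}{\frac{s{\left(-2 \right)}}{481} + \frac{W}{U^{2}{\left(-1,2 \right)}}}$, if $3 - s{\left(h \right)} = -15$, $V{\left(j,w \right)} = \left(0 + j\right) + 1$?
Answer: $\frac{12025}{20652} \approx 0.58227$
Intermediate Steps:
$V{\left(j,w \right)} = 1 + j$ ($V{\left(j,w \right)} = j + 1 = 1 + j$)
$s{\left(h \right)} = 18$ ($s{\left(h \right)} = 3 - -15 = 3 + 15 = 18$)
$W = 42$ ($W = 7 \cdot 6 = 42$)
$U{\left(o,g \right)} = 5 o$ ($U{\left(o,g \right)} = o \left(1 + 4\right) = o 5 = 5 o$)
$\frac{1}{\frac{s{\left(-2 \right)}}{481} + \frac{W}{U^{2}{\left(-1,2 \right)}}} = \frac{1}{\frac{18}{481} + \frac{42}{\left(5 \left(-1\right)\right)^{2}}} = \frac{1}{18 \cdot \frac{1}{481} + \frac{42}{\left(-5\right)^{2}}} = \frac{1}{\frac{18}{481} + \frac{42}{25}} = \frac{1}{\frac{20652}{12025}} = \frac{12025}{20652}$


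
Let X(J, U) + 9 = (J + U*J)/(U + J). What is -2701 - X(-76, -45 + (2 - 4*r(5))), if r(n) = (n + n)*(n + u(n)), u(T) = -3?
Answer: -526436/199 ≈ -2645.4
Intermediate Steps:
r(n) = 2*n*(-3 + n) (r(n) = (n + n)*(n - 3) = (2*n)*(-3 + n) = 2*n*(-3 + n))
X(J, U) = -9 + (J + J*U)/(J + U) (X(J, U) = -9 + (J + U*J)/(U + J) = -9 + (J + J*U)/(J + U))
-2701 - X(-76, -45 + (2 - 4*r(5))) = -2701 - (-9*(-45 + (2 - 8*5*(-3 + 5))) - 8*(-76) - 76*(-45 + (2 - 8*5*(-3 + 5))))/(-76 + (-45 + (2 - 8*5*(-3 + 5)))) = -2701 - (-9*(-45 + (2 - 8*5*2)) + 608 - 76*(-45 + (2 - 8*5*2)))/(-76 + (-45 + (2 - 8*5*2))) = -2701 - (-9*(-45 + (2 - 4*20)) + 608 - 76*(-45 + (2 - 4*20)))/(-76 + (-45 + (2 - 4*20))) = -2701 - (-9*(-45 + (2 - 80)) + 608 - 76*(-45 + (2 - 80)))/(-76 + (-45 + (2 - 80))) = -2701 - (-9*(-45 - 78) + 608 - 76*(-45 - 78))/(-76 + (-45 - 78)) = -2701 - (-9*(-123) + 608 - 76*(-123))/(-76 - 123) = -2701 - (1107 + 608 + 9348)/(-199) = -2701 - (-1)*11063/199 = -2701 - 1*(-11063/199) = -2701 + 11063/199 = -526436/199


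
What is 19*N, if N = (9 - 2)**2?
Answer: 931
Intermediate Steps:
N = 49 (N = 7**2 = 49)
19*N = 19*49 = 931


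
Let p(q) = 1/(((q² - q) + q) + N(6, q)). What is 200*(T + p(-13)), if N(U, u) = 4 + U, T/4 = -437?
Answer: -62578200/179 ≈ -3.4960e+5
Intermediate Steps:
T = -1748 (T = 4*(-437) = -1748)
p(q) = 1/(10 + q²) (p(q) = 1/(((q² - q) + q) + (4 + 6)) = 1/(q² + 10) = 1/(10 + q²))
200*(T + p(-13)) = 200*(-1748 + 1/(10 + (-13)²)) = 200*(-1748 + 1/(10 + 169)) = 200*(-1748 + 1/179) = 200*(-312891/179) = -62578200/179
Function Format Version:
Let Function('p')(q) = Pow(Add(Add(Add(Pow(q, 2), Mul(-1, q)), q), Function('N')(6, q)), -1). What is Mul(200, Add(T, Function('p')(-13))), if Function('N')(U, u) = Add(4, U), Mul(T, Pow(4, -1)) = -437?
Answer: Rational(-62578200, 179) ≈ -3.4960e+5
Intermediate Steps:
T = -1748 (T = Mul(4, -437) = -1748)
Function('p')(q) = Pow(Add(10, Pow(q, 2)), -1) (Function('p')(q) = Pow(Add(Add(Add(Pow(q, 2), Mul(-1, q)), q), Add(4, 6)), -1) = Pow(Add(Pow(q, 2), 10), -1) = Pow(Add(10, Pow(q, 2)), -1))
Mul(200, Add(T, Function('p')(-13))) = Mul(200, Add(-1748, Pow(Add(10, Pow(-13, 2)), -1))) = Mul(200, Add(-1748, Pow(Add(10, 169), -1))) = Mul(200, Add(-1748, Pow(179, -1))) = Mul(200, Add(-1748, Rational(1, 179))) = Mul(200, Rational(-312891, 179)) = Rational(-62578200, 179)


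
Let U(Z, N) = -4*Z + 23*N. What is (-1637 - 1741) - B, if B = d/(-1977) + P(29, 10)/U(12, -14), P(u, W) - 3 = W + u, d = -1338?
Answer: -411897541/121915 ≈ -3378.6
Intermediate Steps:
P(u, W) = 3 + W + u (P(u, W) = 3 + (W + u) = 3 + W + u)
B = 68671/121915 (B = -1338/(-1977) + (3 + 10 + 29)/(-4*12 + 23*(-14)) = -1338*(-1/1977) + 42/(-48 - 322) = 446/659 + 42/(-370) = 446/659 + 42*(-1/370) = 446/659 - 21/185 = 68671/121915 ≈ 0.56327)
(-1637 - 1741) - B = (-1637 - 1741) - 1*68671/121915 = -3378 - 68671/121915 = -411897541/121915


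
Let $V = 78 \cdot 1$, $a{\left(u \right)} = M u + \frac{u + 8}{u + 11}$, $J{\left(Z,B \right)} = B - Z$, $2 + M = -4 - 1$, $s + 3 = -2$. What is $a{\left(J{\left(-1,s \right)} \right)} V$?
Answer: $\frac{15600}{7} \approx 2228.6$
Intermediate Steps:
$s = -5$ ($s = -3 - 2 = -5$)
$M = -7$ ($M = -2 - 5 = -7$)
$a{\left(u \right)} = - 7 u + \frac{8 + u}{11 + u}$ ($a{\left(u \right)} = - 7 u + \frac{u + 8}{u + 11} = - 7 u + \frac{8 + u}{11 + u}$)
$V = 78$
$a{\left(J{\left(-1,s \right)} \right)} V = \frac{8 - 76 \left(-5 - -1\right) - 7 \left(-5 - -1\right)^{2}}{11 - 4} \cdot 78 = \frac{8 - 76 \left(-5 + 1\right) - 7 \left(-5 + 1\right)^{2}}{11 + \left(-5 + 1\right)} 78 = \frac{8 - -304 - 7 \left(-4\right)^{2}}{11 - 4} \cdot 78 = \frac{8 + 304 - 112}{7} \cdot 78 = \frac{1}{7} \cdot 200 \cdot 78 = \frac{200}{7} \cdot 78 = \frac{15600}{7}$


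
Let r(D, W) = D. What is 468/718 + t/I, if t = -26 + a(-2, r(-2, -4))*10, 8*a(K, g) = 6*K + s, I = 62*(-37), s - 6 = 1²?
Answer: 2193495/3294184 ≈ 0.66587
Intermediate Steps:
s = 7 (s = 6 + 1² = 6 + 1 = 7)
I = -2294
a(K, g) = 7/8 + 3*K/4 (a(K, g) = (6*K + 7)/8 = (7 + 6*K)/8 = 7/8 + 3*K/4)
t = -129/4 (t = -26 + (7/8 + (¾)*(-2))*10 = -26 + (7/8 - 3/2)*10 = -26 - 5/8*10 = -26 - 25/4 = -129/4 ≈ -32.250)
468/718 + t/I = 468/718 - 129/4/(-2294) = 468*(1/718) - 129/4*(-1/2294) = 234/359 + 129/9176 = 2193495/3294184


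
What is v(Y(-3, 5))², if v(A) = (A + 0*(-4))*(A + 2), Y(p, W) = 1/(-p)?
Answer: 49/81 ≈ 0.60494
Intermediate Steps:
Y(p, W) = -1/p
v(A) = A*(2 + A) (v(A) = (A + 0)*(2 + A) = A*(2 + A))
v(Y(-3, 5))² = ((-1/(-3))*(2 - 1/(-3)))² = ((-1*(-⅓))*(2 - 1*(-⅓)))² = ((2 + ⅓)/3)² = ((⅓)*(7/3))² = (7/9)² = 49/81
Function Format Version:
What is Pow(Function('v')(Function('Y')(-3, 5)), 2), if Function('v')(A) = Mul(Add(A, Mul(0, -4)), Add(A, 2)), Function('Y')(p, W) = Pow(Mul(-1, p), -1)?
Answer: Rational(49, 81) ≈ 0.60494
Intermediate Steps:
Function('Y')(p, W) = Mul(-1, Pow(p, -1))
Function('v')(A) = Mul(A, Add(2, A)) (Function('v')(A) = Mul(Add(A, 0), Add(2, A)) = Mul(A, Add(2, A)))
Pow(Function('v')(Function('Y')(-3, 5)), 2) = Pow(Mul(Mul(-1, Pow(-3, -1)), Add(2, Mul(-1, Pow(-3, -1)))), 2) = Pow(Mul(Mul(-1, Rational(-1, 3)), Add(2, Mul(-1, Rational(-1, 3)))), 2) = Pow(Mul(Rational(1, 3), Add(2, Rational(1, 3))), 2) = Pow(Mul(Rational(1, 3), Rational(7, 3)), 2) = Pow(Rational(7, 9), 2) = Rational(49, 81)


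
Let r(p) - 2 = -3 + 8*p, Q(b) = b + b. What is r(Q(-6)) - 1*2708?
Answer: -2805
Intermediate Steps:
Q(b) = 2*b
r(p) = -1 + 8*p (r(p) = 2 + (-3 + 8*p) = -1 + 8*p)
r(Q(-6)) - 1*2708 = (-1 + 8*(2*(-6))) - 1*2708 = (-1 + 8*(-12)) - 2708 = (-1 - 96) - 2708 = -97 - 2708 = -2805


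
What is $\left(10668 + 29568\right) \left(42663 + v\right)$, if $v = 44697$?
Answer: $3515016960$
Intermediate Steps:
$\left(10668 + 29568\right) \left(42663 + v\right) = \left(10668 + 29568\right) \left(42663 + 44697\right) = 40236 \cdot 87360 = 3515016960$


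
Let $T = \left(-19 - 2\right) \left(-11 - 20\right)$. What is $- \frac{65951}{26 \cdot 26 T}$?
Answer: $- \frac{65951}{440076} \approx -0.14986$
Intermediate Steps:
$T = 651$ ($T = \left(-21\right) \left(-31\right) = 651$)
$- \frac{65951}{26 \cdot 26 T} = - \frac{65951}{26 \cdot 26 \cdot 651} = - \frac{65951}{676 \cdot 651} = - \frac{65951}{440076}$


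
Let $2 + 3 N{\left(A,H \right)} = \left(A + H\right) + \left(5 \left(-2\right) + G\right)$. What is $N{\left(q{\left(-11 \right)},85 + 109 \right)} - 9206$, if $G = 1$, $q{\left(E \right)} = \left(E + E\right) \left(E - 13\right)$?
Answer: $-8969$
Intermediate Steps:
$q{\left(E \right)} = 2 E \left(-13 + E\right)$
$N{\left(A,H \right)} = - \frac{11}{3} + \frac{A}{3} + \frac{H}{3}$ ($N{\left(A,H \right)} = - \frac{2}{3} + \frac{\left(A + H\right) + \left(5 \left(-2\right) + 1\right)}{3} = - \frac{2}{3} + \frac{\left(A + H\right) + \left(-10 + 1\right)}{3} = - \frac{2}{3} + \frac{\left(A + H\right) - 9}{3} = - \frac{2}{3} + \frac{-9 + A + H}{3} = - \frac{2}{3} + \left(-3 + \frac{A}{3} + \frac{H}{3}\right) = - \frac{11}{3} + \frac{A}{3} + \frac{H}{3}$)
$N{\left(q{\left(-11 \right)},85 + 109 \right)} - 9206 = \left(- \frac{11}{3} + \frac{2 \left(-11\right) \left(-13 - 11\right)}{3} + \frac{85 + 109}{3}\right) - 9206 = \left(- \frac{11}{3} + \frac{2 \left(-11\right) \left(-24\right)}{3} + \frac{1}{3} \cdot 194\right) - 9206 = \left(- \frac{11}{3} + \frac{1}{3} \cdot 528 + \frac{194}{3}\right) - 9206 = \left(- \frac{11}{3} + 176 + \frac{194}{3}\right) - 9206 = 237 - 9206 = -8969$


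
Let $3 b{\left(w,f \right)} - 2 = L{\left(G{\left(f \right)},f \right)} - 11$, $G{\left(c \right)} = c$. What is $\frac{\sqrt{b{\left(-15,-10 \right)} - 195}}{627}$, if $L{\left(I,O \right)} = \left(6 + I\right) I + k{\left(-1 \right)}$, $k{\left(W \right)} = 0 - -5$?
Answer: $\frac{i \sqrt{183}}{627} \approx 0.021575 i$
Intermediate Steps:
$k{\left(W \right)} = 5$ ($k{\left(W \right)} = 0 + 5 = 5$)
$L{\left(I,O \right)} = 5 + I \left(6 + I\right)$ ($L{\left(I,O \right)} = \left(6 + I\right) I + 5 = I \left(6 + I\right) + 5 = 5 + I \left(6 + I\right)$)
$b{\left(w,f \right)} = - \frac{4}{3} + 2 f + \frac{f^{2}}{3}$ ($b{\left(w,f \right)} = \frac{2}{3} + \frac{\left(5 + f^{2} + 6 f\right) - 11}{3} = \frac{2}{3} + \frac{-6 + f^{2} + 6 f}{3} = \frac{2}{3} + \left(-2 + 2 f + \frac{f^{2}}{3}\right) = - \frac{4}{3} + 2 f + \frac{f^{2}}{3}$)
$\frac{\sqrt{b{\left(-15,-10 \right)} - 195}}{627} = \frac{\sqrt{\left(- \frac{4}{3} + 2 \left(-10\right) + \frac{\left(-10\right)^{2}}{3}\right) - 195}}{627} = \sqrt{\left(- \frac{4}{3} - 20 + \frac{1}{3} \cdot 100\right) - 195} \cdot \frac{1}{627} = \sqrt{\left(- \frac{4}{3} - 20 + \frac{100}{3}\right) - 195} \cdot \frac{1}{627} = \sqrt{12 - 195} \cdot \frac{1}{627} = \sqrt{-183} \cdot \frac{1}{627} = i \sqrt{183} \cdot \frac{1}{627} = \frac{i \sqrt{183}}{627}$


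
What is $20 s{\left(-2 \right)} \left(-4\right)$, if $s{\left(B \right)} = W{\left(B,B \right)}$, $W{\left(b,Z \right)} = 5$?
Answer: $-400$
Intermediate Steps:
$s{\left(B \right)} = 5$
$20 s{\left(-2 \right)} \left(-4\right) = 20 \cdot 5 \left(-4\right) = 100 \left(-4\right) = -400$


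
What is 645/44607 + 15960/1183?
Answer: 33937655/2512861 ≈ 13.506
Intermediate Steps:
645/44607 + 15960/1183 = 645*(1/44607) + 15960*(1/1183) = 215/14869 + 2280/169 = 33937655/2512861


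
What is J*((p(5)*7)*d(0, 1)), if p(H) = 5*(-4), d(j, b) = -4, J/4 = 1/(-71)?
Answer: -2240/71 ≈ -31.549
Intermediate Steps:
J = -4/71 (J = 4/(-71) = 4*(-1/71) = -4/71 ≈ -0.056338)
p(H) = -20
J*((p(5)*7)*d(0, 1)) = -4*(-20*7)*(-4)/71 = -(-560)*(-4)/71 = -4/71*560 = -2240/71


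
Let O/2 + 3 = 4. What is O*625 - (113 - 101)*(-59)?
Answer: 1958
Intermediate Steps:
O = 2 (O = -6 + 2*4 = -6 + 8 = 2)
O*625 - (113 - 101)*(-59) = 2*625 - (113 - 101)*(-59) = 1250 - 12*(-59) = 1250 - 1*(-708) = 1250 + 708 = 1958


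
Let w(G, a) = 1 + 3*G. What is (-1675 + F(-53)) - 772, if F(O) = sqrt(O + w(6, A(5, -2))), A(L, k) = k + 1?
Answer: -2447 + I*sqrt(34) ≈ -2447.0 + 5.831*I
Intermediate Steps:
A(L, k) = 1 + k
F(O) = sqrt(19 + O) (F(O) = sqrt(O + (1 + 3*6)) = sqrt(O + (1 + 18)) = sqrt(O + 19) = sqrt(19 + O))
(-1675 + F(-53)) - 772 = (-1675 + sqrt(19 - 53)) - 772 = (-1675 + sqrt(-34)) - 772 = (-1675 + I*sqrt(34)) - 772 = -2447 + I*sqrt(34)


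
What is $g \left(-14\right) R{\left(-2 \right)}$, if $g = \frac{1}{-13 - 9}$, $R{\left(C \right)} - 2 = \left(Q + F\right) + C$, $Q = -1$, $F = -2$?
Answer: $- \frac{21}{11} \approx -1.9091$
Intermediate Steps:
$R{\left(C \right)} = -1 + C$ ($R{\left(C \right)} = 2 + \left(\left(-1 - 2\right) + C\right) = 2 + \left(-3 + C\right) = -1 + C$)
$g = - \frac{1}{22}$ ($g = \frac{1}{-22} = - \frac{1}{22} \approx -0.045455$)
$g \left(-14\right) R{\left(-2 \right)} = \left(- \frac{1}{22}\right) \left(-14\right) \left(-1 - 2\right) = \frac{7}{11} \left(-3\right) = - \frac{21}{11}$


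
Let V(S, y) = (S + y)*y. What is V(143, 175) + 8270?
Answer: 63920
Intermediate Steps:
V(S, y) = y*(S + y)
V(143, 175) + 8270 = 175*(143 + 175) + 8270 = 175*318 + 8270 = 55650 + 8270 = 63920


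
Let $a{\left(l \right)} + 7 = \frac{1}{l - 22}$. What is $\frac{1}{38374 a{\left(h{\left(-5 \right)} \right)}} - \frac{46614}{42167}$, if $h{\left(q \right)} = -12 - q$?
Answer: $- \frac{364909412587}{330095757432} \approx -1.1055$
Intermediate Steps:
$a{\left(l \right)} = -7 + \frac{1}{-22 + l}$ ($a{\left(l \right)} = -7 + \frac{1}{l - 22} = -7 + \frac{1}{-22 + l}$)
$\frac{1}{38374 a{\left(h{\left(-5 \right)} \right)}} - \frac{46614}{42167} = \frac{1}{38374 \frac{155 - 7 \left(-12 - -5\right)}{-22 - 7}} - \frac{46614}{42167} = \frac{1}{38374 \frac{155 - 7 \left(-12 + 5\right)}{-22 + \left(-12 + 5\right)}} - \frac{46614}{42167} = \frac{1}{38374 \frac{155 - -49}{-22 - 7}} - \frac{46614}{42167} = \frac{1}{38374 \frac{155 + 49}{-29}} - \frac{46614}{42167} = \frac{1}{38374 \left(\left(- \frac{1}{29}\right) 204\right)} - \frac{46614}{42167} = \frac{1}{38374 \left(- \frac{204}{29}\right)} - \frac{46614}{42167} = \frac{1}{38374} \left(- \frac{29}{204}\right) - \frac{46614}{42167} = - \frac{29}{7828296} - \frac{46614}{42167} = - \frac{364909412587}{330095757432}$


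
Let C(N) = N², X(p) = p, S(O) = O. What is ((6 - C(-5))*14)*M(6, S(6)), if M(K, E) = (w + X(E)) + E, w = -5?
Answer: -1862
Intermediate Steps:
M(K, E) = -5 + 2*E (M(K, E) = (-5 + E) + E = -5 + 2*E)
((6 - C(-5))*14)*M(6, S(6)) = ((6 - 1*(-5)²)*14)*(-5 + 2*6) = ((6 - 1*25)*14)*(-5 + 12) = ((6 - 25)*14)*7 = -19*14*7 = -266*7 = -1862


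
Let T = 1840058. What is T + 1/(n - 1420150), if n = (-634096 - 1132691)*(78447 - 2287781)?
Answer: 7182521350690563065/3903421169708 ≈ 1.8401e+6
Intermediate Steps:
n = 3903422589858 (n = -1766787*(-2209334) = 3903422589858)
T + 1/(n - 1420150) = 1840058 + 1/(3903422589858 - 1420150) = 1840058 + 1/3903421169708 = 7182521350690563065/3903421169708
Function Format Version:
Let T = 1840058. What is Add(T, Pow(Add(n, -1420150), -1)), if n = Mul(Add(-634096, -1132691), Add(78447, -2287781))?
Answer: Rational(7182521350690563065, 3903421169708) ≈ 1.8401e+6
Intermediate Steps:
n = 3903422589858 (n = Mul(-1766787, -2209334) = 3903422589858)
Add(T, Pow(Add(n, -1420150), -1)) = Add(1840058, Pow(Add(3903422589858, -1420150), -1)) = Add(1840058, Pow(3903421169708, -1)) = Add(1840058, Rational(1, 3903421169708)) = Rational(7182521350690563065, 3903421169708)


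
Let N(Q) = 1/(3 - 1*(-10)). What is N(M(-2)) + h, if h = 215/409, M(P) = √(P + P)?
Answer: 3204/5317 ≈ 0.60260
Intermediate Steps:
M(P) = √2*√P (M(P) = √(2*P) = √2*√P)
N(Q) = 1/13 (N(Q) = 1/(3 + 10) = 1/13)
h = 215/409 (h = 215*(1/409) = 215/409 ≈ 0.52567)
N(M(-2)) + h = 1/13 + 215/409 = 3204/5317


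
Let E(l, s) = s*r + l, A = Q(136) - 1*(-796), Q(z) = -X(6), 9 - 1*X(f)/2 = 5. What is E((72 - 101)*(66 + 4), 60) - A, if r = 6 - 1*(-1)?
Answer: -2398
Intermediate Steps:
X(f) = 8 (X(f) = 18 - 2*5 = 18 - 10 = 8)
r = 7 (r = 6 + 1 = 7)
Q(z) = -8 (Q(z) = -1*8 = -8)
A = 788 (A = -8 - 1*(-796) = -8 + 796 = 788)
E(l, s) = l + 7*s (E(l, s) = s*7 + l = 7*s + l = l + 7*s)
E((72 - 101)*(66 + 4), 60) - A = ((72 - 101)*(66 + 4) + 7*60) - 1*788 = (-29*70 + 420) - 788 = (-2030 + 420) - 788 = -1610 - 788 = -2398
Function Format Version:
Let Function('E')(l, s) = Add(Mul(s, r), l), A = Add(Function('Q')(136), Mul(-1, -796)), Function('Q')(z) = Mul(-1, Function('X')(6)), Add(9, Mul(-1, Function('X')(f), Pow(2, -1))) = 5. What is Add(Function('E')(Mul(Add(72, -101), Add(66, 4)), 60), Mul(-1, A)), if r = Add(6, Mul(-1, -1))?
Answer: -2398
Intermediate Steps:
Function('X')(f) = 8 (Function('X')(f) = Add(18, Mul(-2, 5)) = Add(18, -10) = 8)
r = 7 (r = Add(6, 1) = 7)
Function('Q')(z) = -8 (Function('Q')(z) = Mul(-1, 8) = -8)
A = 788 (A = Add(-8, Mul(-1, -796)) = Add(-8, 796) = 788)
Function('E')(l, s) = Add(l, Mul(7, s)) (Function('E')(l, s) = Add(Mul(s, 7), l) = Add(Mul(7, s), l) = Add(l, Mul(7, s)))
Add(Function('E')(Mul(Add(72, -101), Add(66, 4)), 60), Mul(-1, A)) = Add(Add(Mul(Add(72, -101), Add(66, 4)), Mul(7, 60)), Mul(-1, 788)) = Add(Add(Mul(-29, 70), 420), -788) = Add(Add(-2030, 420), -788) = Add(-1610, -788) = -2398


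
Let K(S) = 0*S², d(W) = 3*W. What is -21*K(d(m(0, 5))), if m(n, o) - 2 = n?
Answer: 0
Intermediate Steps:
m(n, o) = 2 + n
K(S) = 0
-21*K(d(m(0, 5))) = -21*0 = 0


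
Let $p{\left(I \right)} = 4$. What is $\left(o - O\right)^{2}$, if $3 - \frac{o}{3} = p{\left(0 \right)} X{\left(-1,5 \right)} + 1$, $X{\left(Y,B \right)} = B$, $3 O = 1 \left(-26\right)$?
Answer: $\frac{18496}{9} \approx 2055.1$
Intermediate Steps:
$O = - \frac{26}{3}$ ($O = \frac{1 \left(-26\right)}{3} = \frac{1}{3} \left(-26\right) = - \frac{26}{3} \approx -8.6667$)
$o = -54$ ($o = 9 - 3 \left(4 \cdot 5 + 1\right) = 9 - 3 \left(20 + 1\right) = 9 - 63 = -54$)
$\left(o - O\right)^{2} = \left(-54 - - \frac{26}{3}\right)^{2} = \left(-54 + \frac{26}{3}\right)^{2} = \left(- \frac{136}{3}\right)^{2} = \frac{18496}{9}$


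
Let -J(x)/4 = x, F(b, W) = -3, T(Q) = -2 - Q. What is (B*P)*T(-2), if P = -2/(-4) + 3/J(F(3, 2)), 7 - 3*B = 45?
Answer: 0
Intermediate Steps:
B = -38/3 (B = 7/3 - ⅓*45 = 7/3 - 15 = -38/3 ≈ -12.667)
J(x) = -4*x
P = ¾ (P = -2/(-4) + 3/((-4*(-3))) = -2*(-¼) + 3/12 = ½ + 3*(1/12) = ½ + ¼ = ¾ ≈ 0.75000)
(B*P)*T(-2) = (-38/3*¾)*(-2 - 1*(-2)) = -19*(-2 + 2)/2 = -19/2*0 = 0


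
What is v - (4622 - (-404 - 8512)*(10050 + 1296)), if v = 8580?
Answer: -101156978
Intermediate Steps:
v - (4622 - (-404 - 8512)*(10050 + 1296)) = 8580 - (4622 - (-404 - 8512)*(10050 + 1296)) = 8580 - (4622 - (-8916)*11346) = 8580 - (4622 - 1*(-101160936)) = 8580 - (4622 + 101160936) = 8580 - 1*101165558 = 8580 - 101165558 = -101156978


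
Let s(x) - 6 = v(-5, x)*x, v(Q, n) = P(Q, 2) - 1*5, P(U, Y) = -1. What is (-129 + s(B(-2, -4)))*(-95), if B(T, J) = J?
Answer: 9405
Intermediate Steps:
v(Q, n) = -6 (v(Q, n) = -1 - 1*5 = -1 - 5 = -6)
s(x) = 6 - 6*x
(-129 + s(B(-2, -4)))*(-95) = (-129 + (6 - 6*(-4)))*(-95) = (-129 + (6 + 24))*(-95) = (-129 + 30)*(-95) = -99*(-95) = 9405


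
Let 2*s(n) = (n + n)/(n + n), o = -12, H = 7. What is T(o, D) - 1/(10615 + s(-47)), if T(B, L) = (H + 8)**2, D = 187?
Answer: 4776973/21231 ≈ 225.00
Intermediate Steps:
T(B, L) = 225 (T(B, L) = (7 + 8)**2 = 15**2 = 225)
s(n) = 1/2 (s(n) = ((n + n)/(n + n))/2 = ((2*n)/((2*n)))/2 = ((2*n)*(1/(2*n)))/2 = (1/2)*1 = 1/2)
T(o, D) - 1/(10615 + s(-47)) = 225 - 1/(10615 + 1/2) = 225 - 1/21231/2 = 225 - 1*2/21231 = 225 - 2/21231 = 4776973/21231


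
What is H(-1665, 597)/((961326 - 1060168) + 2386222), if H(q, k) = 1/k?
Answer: 1/1365565860 ≈ 7.3230e-10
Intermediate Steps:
H(-1665, 597)/((961326 - 1060168) + 2386222) = 1/(597*((961326 - 1060168) + 2386222)) = 1/(597*(-98842 + 2386222)) = (1/597)/2287380 = (1/597)*(1/2287380) = 1/1365565860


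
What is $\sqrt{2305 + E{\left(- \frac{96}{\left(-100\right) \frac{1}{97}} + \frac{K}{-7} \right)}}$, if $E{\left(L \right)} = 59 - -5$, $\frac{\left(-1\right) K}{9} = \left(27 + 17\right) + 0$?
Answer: $\sqrt{2369} \approx 48.672$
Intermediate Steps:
$K = -396$ ($K = - 9 \left(\left(27 + 17\right) + 0\right) = - 9 \left(44 + 0\right) = \left(-9\right) 44 = -396$)
$E{\left(L \right)} = 64$ ($E{\left(L \right)} = 59 + 5 = 64$)
$\sqrt{2305 + E{\left(- \frac{96}{\left(-100\right) \frac{1}{97}} + \frac{K}{-7} \right)}} = \sqrt{2305 + 64} = \sqrt{2369}$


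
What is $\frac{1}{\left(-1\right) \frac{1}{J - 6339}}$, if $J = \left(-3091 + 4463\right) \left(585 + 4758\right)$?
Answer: $-7324257$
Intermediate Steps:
$J = 7330596$ ($J = 1372 \cdot 5343 = 7330596$)
$\frac{1}{\left(-1\right) \frac{1}{J - 6339}} = \frac{1}{\left(-1\right) \frac{1}{7330596 - 6339}} = \frac{1}{\left(-1\right) \frac{1}{7324257}} = \frac{1}{- \frac{1}{7324257}} = -7324257$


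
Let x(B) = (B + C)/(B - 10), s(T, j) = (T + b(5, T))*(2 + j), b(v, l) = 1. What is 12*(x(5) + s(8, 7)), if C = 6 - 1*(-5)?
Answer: 4668/5 ≈ 933.60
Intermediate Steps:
C = 11 (C = 6 + 5 = 11)
s(T, j) = (1 + T)*(2 + j) (s(T, j) = (T + 1)*(2 + j) = (1 + T)*(2 + j))
x(B) = (11 + B)/(-10 + B) (x(B) = (B + 11)/(B - 10) = (11 + B)/(-10 + B))
12*(x(5) + s(8, 7)) = 12*((11 + 5)/(-10 + 5) + (2 + 7 + 2*8 + 8*7)) = 12*(16/(-5) + (2 + 7 + 16 + 56)) = 12*(-1/5*16 + 81) = 12*(-16/5 + 81) = 12*(389/5) = 4668/5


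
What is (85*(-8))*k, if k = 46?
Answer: -31280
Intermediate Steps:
(85*(-8))*k = (85*(-8))*46 = -680*46 = -31280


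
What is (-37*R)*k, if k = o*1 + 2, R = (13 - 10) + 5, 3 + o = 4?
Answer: -888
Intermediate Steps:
o = 1 (o = -3 + 4 = 1)
R = 8 (R = 3 + 5 = 8)
k = 3 (k = 1*1 + 2 = 1 + 2 = 3)
(-37*R)*k = -37*8*3 = -296*3 = -888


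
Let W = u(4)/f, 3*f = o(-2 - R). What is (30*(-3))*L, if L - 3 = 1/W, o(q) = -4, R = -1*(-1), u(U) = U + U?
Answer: -255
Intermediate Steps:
u(U) = 2*U
R = 1
f = -4/3 (f = (⅓)*(-4) = -4/3 ≈ -1.3333)
W = -6 (W = (2*4)/(-4/3) = 8*(-¾) = -6)
L = 17/6 (L = 3 + 1/(-6) = 3 - ⅙ = 17/6 ≈ 2.8333)
(30*(-3))*L = (30*(-3))*(17/6) = -90*17/6 = -255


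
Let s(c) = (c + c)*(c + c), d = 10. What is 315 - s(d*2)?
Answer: -1285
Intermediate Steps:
s(c) = 4*c² (s(c) = (2*c)*(2*c) = 4*c²)
315 - s(d*2) = 315 - 4*(10*2)² = 315 - 4*20² = 315 - 4*400 = 315 - 1*1600 = 315 - 1600 = -1285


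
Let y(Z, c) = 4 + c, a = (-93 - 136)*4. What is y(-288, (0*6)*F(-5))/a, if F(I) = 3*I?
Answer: -1/229 ≈ -0.0043668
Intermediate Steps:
a = -916 (a = -229*4 = -916)
y(-288, (0*6)*F(-5))/a = (4 + (0*6)*(3*(-5)))/(-916) = (4 + 0*(-15))*(-1/916) = (4 + 0)*(-1/916) = 4*(-1/916) = -1/229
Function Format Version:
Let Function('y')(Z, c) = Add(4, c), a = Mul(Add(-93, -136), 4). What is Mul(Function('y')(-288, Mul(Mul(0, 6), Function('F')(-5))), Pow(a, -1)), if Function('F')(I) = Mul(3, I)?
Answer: Rational(-1, 229) ≈ -0.0043668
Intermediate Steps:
a = -916 (a = Mul(-229, 4) = -916)
Mul(Function('y')(-288, Mul(Mul(0, 6), Function('F')(-5))), Pow(a, -1)) = Mul(Add(4, Mul(Mul(0, 6), Mul(3, -5))), Pow(-916, -1)) = Mul(Add(4, Mul(0, -15)), Rational(-1, 916)) = Mul(Add(4, 0), Rational(-1, 916)) = Mul(4, Rational(-1, 916)) = Rational(-1, 229)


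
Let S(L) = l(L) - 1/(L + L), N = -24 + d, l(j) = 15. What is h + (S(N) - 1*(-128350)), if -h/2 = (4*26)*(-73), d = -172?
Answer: 56271209/392 ≈ 1.4355e+5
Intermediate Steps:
h = 15184 (h = -2*4*26*(-73) = -208*(-73) = -2*(-7592) = 15184)
N = -196 (N = -24 - 172 = -196)
S(L) = 15 - 1/(2*L) (S(L) = 15 - 1/(L + L) = 15 - 1/(2*L))
h + (S(N) - 1*(-128350)) = 15184 + ((15 - 1/2/(-196)) - 1*(-128350)) = 15184 + ((15 - 1/2*(-1/196)) + 128350) = 15184 + ((15 + 1/392) + 128350) = 15184 + (5881/392 + 128350) = 15184 + 50319081/392 = 56271209/392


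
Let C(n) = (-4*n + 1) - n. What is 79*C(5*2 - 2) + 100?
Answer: -2981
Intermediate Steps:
C(n) = 1 - 5*n (C(n) = (1 - 4*n) - n = 1 - 5*n)
79*C(5*2 - 2) + 100 = 79*(1 - 5*(5*2 - 2)) + 100 = 79*(1 - 5*(10 - 2)) + 100 = 79*(1 - 5*8) + 100 = 79*(1 - 40) + 100 = 79*(-39) + 100 = -3081 + 100 = -2981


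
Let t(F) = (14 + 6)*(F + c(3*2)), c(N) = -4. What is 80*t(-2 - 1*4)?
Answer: -16000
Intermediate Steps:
t(F) = -80 + 20*F (t(F) = (14 + 6)*(F - 4) = 20*(-4 + F) = -80 + 20*F)
80*t(-2 - 1*4) = 80*(-80 + 20*(-2 - 1*4)) = 80*(-80 + 20*(-2 - 4)) = 80*(-80 + 20*(-6)) = 80*(-80 - 120) = 80*(-200) = -16000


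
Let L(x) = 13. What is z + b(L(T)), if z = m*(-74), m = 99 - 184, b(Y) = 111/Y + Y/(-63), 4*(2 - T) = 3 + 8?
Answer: 5158334/819 ≈ 6298.3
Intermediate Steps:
T = -3/4 (T = 2 - (3 + 8)/4 = 2 - 1/4*11 = 2 - 11/4 = -3/4 ≈ -0.75000)
b(Y) = 111/Y - Y/63 (b(Y) = 111/Y + Y*(-1/63) = 111/Y - Y/63)
m = -85
z = 6290 (z = -85*(-74) = 6290)
z + b(L(T)) = 6290 + (111/13 - 1/63*13) = 6290 + (111*(1/13) - 13/63) = 6290 + (111/13 - 13/63) = 6290 + 6824/819 = 5158334/819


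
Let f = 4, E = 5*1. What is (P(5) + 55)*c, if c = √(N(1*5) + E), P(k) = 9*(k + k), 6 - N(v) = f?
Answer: 145*√7 ≈ 383.63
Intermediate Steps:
E = 5
N(v) = 2 (N(v) = 6 - 1*4 = 6 - 4 = 2)
P(k) = 18*k (P(k) = 9*(2*k) = 18*k)
c = √7 (c = √(2 + 5) = √7 ≈ 2.6458)
(P(5) + 55)*c = (18*5 + 55)*√7 = (90 + 55)*√7 = 145*√7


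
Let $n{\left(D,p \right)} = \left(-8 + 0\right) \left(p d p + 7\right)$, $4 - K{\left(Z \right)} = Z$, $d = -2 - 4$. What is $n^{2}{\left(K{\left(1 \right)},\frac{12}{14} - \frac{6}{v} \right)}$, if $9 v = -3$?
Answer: $\frac{694902297664}{2401} \approx 2.8942 \cdot 10^{8}$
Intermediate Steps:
$v = - \frac{1}{3}$ ($v = \frac{1}{9} \left(-3\right) = - \frac{1}{3} \approx -0.33333$)
$d = -6$ ($d = -2 - 4 = -6$)
$K{\left(Z \right)} = 4 - Z$
$n{\left(D,p \right)} = -56 + 48 p^{2}$ ($n{\left(D,p \right)} = \left(-8 + 0\right) \left(p \left(-6\right) p + 7\right) = - 8 \left(- 6 p p + 7\right) = - 8 \left(- 6 p^{2} + 7\right) = - 8 \left(7 - 6 p^{2}\right) = -56 + 48 p^{2}$)
$n^{2}{\left(K{\left(1 \right)},\frac{12}{14} - \frac{6}{v} \right)} = \left(-56 + 48 \left(\frac{12}{14} - \frac{6}{- \frac{1}{3}}\right)^{2}\right)^{2} = \left(-56 + 48 \left(12 \cdot \frac{1}{14} - -18\right)^{2}\right)^{2} = \left(-56 + 48 \left(\frac{6}{7} + 18\right)^{2}\right)^{2} = \left(-56 + 48 \left(\frac{132}{7}\right)^{2}\right)^{2} = \left(-56 + 48 \cdot \frac{17424}{49}\right)^{2} = \left(-56 + \frac{836352}{49}\right)^{2} = \left(\frac{833608}{49}\right)^{2} = \frac{694902297664}{2401}$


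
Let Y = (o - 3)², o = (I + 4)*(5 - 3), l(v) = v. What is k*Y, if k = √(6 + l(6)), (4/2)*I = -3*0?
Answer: 50*√3 ≈ 86.603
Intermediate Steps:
I = 0 (I = (-3*0)/2 = (½)*0 = 0)
o = 8 (o = (0 + 4)*(5 - 3) = 4*2 = 8)
k = 2*√3 (k = √(6 + 6) = √12 = 2*√3 ≈ 3.4641)
Y = 25 (Y = (8 - 3)² = 5² = 25)
k*Y = (2*√3)*25 = 50*√3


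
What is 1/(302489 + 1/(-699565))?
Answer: 699565/211610717284 ≈ 3.3059e-6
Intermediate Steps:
1/(302489 + 1/(-699565)) = 1/(302489 - 1/699565) = 1/(211610717284/699565) = 699565/211610717284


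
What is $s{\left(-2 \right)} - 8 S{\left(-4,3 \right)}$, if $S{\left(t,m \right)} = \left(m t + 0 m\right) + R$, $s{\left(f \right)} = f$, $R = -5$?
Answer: $134$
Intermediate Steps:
$S{\left(t,m \right)} = -5 + m t$ ($S{\left(t,m \right)} = \left(m t + 0 m\right) - 5 = \left(m t + 0\right) - 5 = m t - 5 = -5 + m t$)
$s{\left(-2 \right)} - 8 S{\left(-4,3 \right)} = -2 - 8 \left(-5 + 3 \left(-4\right)\right) = -2 - 8 \left(-5 - 12\right) = -2 - -136 = -2 + 136 = 134$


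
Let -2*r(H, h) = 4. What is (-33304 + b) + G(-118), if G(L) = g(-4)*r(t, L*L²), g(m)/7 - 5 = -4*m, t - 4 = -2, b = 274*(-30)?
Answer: -41818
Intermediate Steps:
b = -8220
t = 2 (t = 4 - 2 = 2)
g(m) = 35 - 28*m (g(m) = 35 + 7*(-4*m) = 35 - 28*m)
r(H, h) = -2 (r(H, h) = -½*4 = -2)
G(L) = -294 (G(L) = (35 - 28*(-4))*(-2) = (35 + 112)*(-2) = 147*(-2) = -294)
(-33304 + b) + G(-118) = (-33304 - 8220) - 294 = -41524 - 294 = -41818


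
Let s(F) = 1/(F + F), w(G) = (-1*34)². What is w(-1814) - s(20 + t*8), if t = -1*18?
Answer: 286689/248 ≈ 1156.0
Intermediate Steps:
w(G) = 1156 (w(G) = (-34)² = 1156)
t = -18
s(F) = 1/(2*F)
w(-1814) - s(20 + t*8) = 1156 - 1/(2*(20 - 18*8)) = 1156 - 1/(2*(20 - 144)) = 1156 - 1/(2*(-124)) = 1156 - (-1)/(2*124) = 1156 - 1*(-1/248) = 1156 + 1/248 = 286689/248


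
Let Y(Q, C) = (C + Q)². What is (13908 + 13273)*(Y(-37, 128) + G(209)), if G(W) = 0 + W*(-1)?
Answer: 219405032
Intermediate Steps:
G(W) = -W (G(W) = 0 - W = -W)
(13908 + 13273)*(Y(-37, 128) + G(209)) = (13908 + 13273)*((128 - 37)² - 1*209) = 27181*(91² - 209) = 27181*(8281 - 209) = 27181*8072 = 219405032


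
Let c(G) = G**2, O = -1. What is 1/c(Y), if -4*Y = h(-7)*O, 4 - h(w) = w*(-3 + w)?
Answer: 4/1089 ≈ 0.0036731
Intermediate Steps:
h(w) = 4 - w*(-3 + w)
Y = -33/2 (Y = -(4 - 1*(-7)**2 + 3*(-7))*(-1)/4 = -(4 - 1*49 - 21)*(-1)/4 = -(4 - 49 - 21)*(-1)/4 = -(-33)*(-1)/2 = -1/4*66 = -33/2 ≈ -16.500)
1/c(Y) = 1/((-33/2)**2) = 1/(1089/4) = 4/1089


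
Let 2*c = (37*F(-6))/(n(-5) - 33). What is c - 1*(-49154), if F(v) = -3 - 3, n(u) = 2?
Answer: 1523885/31 ≈ 49158.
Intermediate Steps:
F(v) = -6
c = 111/31 (c = ((37*(-6))/(2 - 33))/2 = (-222/(-31))/2 = (-222*(-1/31))/2 = (½)*(222/31) = 111/31 ≈ 3.5806)
c - 1*(-49154) = 111/31 - 1*(-49154) = 111/31 + 49154 = 1523885/31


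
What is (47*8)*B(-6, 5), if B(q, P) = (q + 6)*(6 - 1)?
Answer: 0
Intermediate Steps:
B(q, P) = 30 + 5*q (B(q, P) = (6 + q)*5 = 30 + 5*q)
(47*8)*B(-6, 5) = (47*8)*(30 + 5*(-6)) = 376*(30 - 30) = 376*0 = 0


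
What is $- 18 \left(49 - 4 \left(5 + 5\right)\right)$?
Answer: $-162$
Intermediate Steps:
$- 18 \left(49 - 4 \left(5 + 5\right)\right) = - 18 \left(49 - 40\right) = \left(-18\right) 9 = -162$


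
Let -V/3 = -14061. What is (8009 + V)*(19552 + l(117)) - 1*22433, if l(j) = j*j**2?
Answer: 81369491247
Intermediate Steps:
l(j) = j**3
V = 42183 (V = -3*(-14061) = 42183)
(8009 + V)*(19552 + l(117)) - 1*22433 = (8009 + 42183)*(19552 + 117**3) - 1*22433 = 50192*(19552 + 1601613) - 22433 = 50192*1621165 - 22433 = 81369513680 - 22433 = 81369491247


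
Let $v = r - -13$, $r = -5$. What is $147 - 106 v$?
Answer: $-701$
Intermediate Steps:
$v = 8$ ($v = -5 - -13 = -5 + 13 = 8$)
$147 - 106 v = 147 - 848 = -701$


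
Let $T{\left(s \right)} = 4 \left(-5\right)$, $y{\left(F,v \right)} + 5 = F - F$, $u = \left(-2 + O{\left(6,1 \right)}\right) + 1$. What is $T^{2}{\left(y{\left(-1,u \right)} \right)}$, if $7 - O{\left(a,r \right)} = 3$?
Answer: $400$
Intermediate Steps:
$O{\left(a,r \right)} = 4$ ($O{\left(a,r \right)} = 7 - 3 = 4$)
$u = 3$ ($u = \left(-2 + 4\right) + 1 = 2 + 1 = 3$)
$y{\left(F,v \right)} = -5$ ($y{\left(F,v \right)} = -5 + \left(F - F\right) = -5 + 0 = -5$)
$T{\left(s \right)} = -20$
$T^{2}{\left(y{\left(-1,u \right)} \right)} = \left(-20\right)^{2} = 400$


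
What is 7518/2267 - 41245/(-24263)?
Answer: 275911649/55004221 ≈ 5.0162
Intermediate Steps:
7518/2267 - 41245/(-24263) = 7518*(1/2267) - 41245*(-1/24263) = 7518/2267 + 41245/24263 = 275911649/55004221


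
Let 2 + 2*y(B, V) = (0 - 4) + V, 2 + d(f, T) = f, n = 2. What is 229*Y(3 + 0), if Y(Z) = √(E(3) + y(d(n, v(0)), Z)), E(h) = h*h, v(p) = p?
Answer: 229*√30/2 ≈ 627.14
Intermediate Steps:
d(f, T) = -2 + f
E(h) = h²
y(B, V) = -3 + V/2 (y(B, V) = -1 + ((0 - 4) + V)/2 = -1 + (-4 + V)/2 = -1 + (-2 + V/2) = -3 + V/2)
Y(Z) = √(6 + Z/2) (Y(Z) = √(3² + (-3 + Z/2)) = √(9 + (-3 + Z/2)) = √(6 + Z/2))
229*Y(3 + 0) = 229*(√(24 + 2*(3 + 0))/2) = 229*(√(24 + 2*3)/2) = 229*(√(24 + 6)/2) = 229*(√30/2) = 229*√30/2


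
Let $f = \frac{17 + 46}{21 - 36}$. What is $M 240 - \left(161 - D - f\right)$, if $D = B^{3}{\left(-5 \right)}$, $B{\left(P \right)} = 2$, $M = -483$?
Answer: $- \frac{580386}{5} \approx -1.1608 \cdot 10^{5}$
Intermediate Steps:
$D = 8$ ($D = 2^{3} = 8$)
$f = - \frac{21}{5}$ ($f = \frac{63}{-15} = 63 \left(- \frac{1}{15}\right) = - \frac{21}{5} \approx -4.2$)
$M 240 - \left(161 - D - f\right) = \left(-483\right) 240 + \left(\left(- \frac{21}{5} + 8\right) - 161\right) = -115920 + \left(\frac{19}{5} - 161\right) = -115920 - \frac{786}{5} = - \frac{580386}{5}$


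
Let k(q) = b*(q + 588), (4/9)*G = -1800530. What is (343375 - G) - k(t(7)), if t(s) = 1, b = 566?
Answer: 8122387/2 ≈ 4.0612e+6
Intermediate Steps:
G = -8102385/2 (G = (9/4)*(-1800530) = -8102385/2 ≈ -4.0512e+6)
k(q) = 332808 + 566*q (k(q) = 566*(q + 588) = 566*(588 + q) = 332808 + 566*q)
(343375 - G) - k(t(7)) = (343375 - 1*(-8102385/2)) - (332808 + 566*1) = (343375 + 8102385/2) - (332808 + 566) = 8789135/2 - 1*333374 = 8789135/2 - 333374 = 8122387/2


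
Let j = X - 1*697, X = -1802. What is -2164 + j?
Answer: -4663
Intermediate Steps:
j = -2499 (j = -1802 - 1*697 = -1802 - 697 = -2499)
-2164 + j = -2164 - 2499 = -4663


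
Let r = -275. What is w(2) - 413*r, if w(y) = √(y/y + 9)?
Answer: 113575 + √10 ≈ 1.1358e+5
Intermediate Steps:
w(y) = √10 (w(y) = √(1 + 9) = √10)
w(2) - 413*r = √10 - 413*(-275) = √10 + 113575 = 113575 + √10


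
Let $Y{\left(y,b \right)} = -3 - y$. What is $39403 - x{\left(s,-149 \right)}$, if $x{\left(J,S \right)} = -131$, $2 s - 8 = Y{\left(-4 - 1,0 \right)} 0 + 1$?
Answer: $39534$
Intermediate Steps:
$s = \frac{9}{2}$ ($s = 4 + \frac{\left(-3 - \left(-4 - 1\right)\right) 0 + 1}{2} = 4 + \frac{\left(-3 - -5\right) 0 + 1}{2} = 4 + \frac{\left(-3 + 5\right) 0 + 1}{2} = 4 + \frac{2 \cdot 0 + 1}{2} = 4 + \frac{0 + 1}{2} = 4 + \frac{1}{2} \cdot 1 = 4 + \frac{1}{2} = \frac{9}{2} \approx 4.5$)
$39403 - x{\left(s,-149 \right)} = 39403 - -131 = 39403 + 131 = 39534$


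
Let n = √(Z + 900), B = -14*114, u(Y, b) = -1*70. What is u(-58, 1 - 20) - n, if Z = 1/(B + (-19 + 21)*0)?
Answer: -70 - √573123201/798 ≈ -100.00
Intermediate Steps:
u(Y, b) = -70
B = -1596
Z = -1/1596 (Z = 1/(-1596 + (-19 + 21)*0) = 1/(-1596 + 2*0) = 1/(-1596 + 0) = 1/(-1596) = -1/1596 ≈ -0.00062657)
n = √573123201/798 (n = √(-1/1596 + 900) = √(1436399/1596) = √573123201/798 ≈ 30.000)
u(-58, 1 - 20) - n = -70 - √573123201/798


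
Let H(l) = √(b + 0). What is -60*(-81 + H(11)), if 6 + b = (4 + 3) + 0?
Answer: 4800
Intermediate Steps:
b = 1 (b = -6 + ((4 + 3) + 0) = -6 + (7 + 0) = -6 + 7 = 1)
H(l) = 1 (H(l) = √(1 + 0) = √1 = 1)
-60*(-81 + H(11)) = -60*(-81 + 1) = -60*(-80) = 4800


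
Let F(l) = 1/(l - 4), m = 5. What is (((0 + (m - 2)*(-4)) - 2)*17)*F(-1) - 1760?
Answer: -8562/5 ≈ -1712.4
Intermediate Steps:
F(l) = 1/(-4 + l)
(((0 + (m - 2)*(-4)) - 2)*17)*F(-1) - 1760 = (((0 + (5 - 2)*(-4)) - 2)*17)/(-4 - 1) - 1760 = (((0 + 3*(-4)) - 2)*17)/(-5) - 1760 = (((0 - 12) - 2)*17)*(-1/5) - 1760 = ((-12 - 2)*17)*(-1/5) - 1760 = -14*17*(-1/5) - 1760 = -238*(-1/5) - 1760 = 238/5 - 1760 = -8562/5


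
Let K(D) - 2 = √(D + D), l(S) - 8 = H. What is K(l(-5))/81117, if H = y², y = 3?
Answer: 2/81117 + √34/81117 ≈ 9.6539e-5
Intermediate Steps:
H = 9 (H = 3² = 9)
l(S) = 17 (l(S) = 8 + 9 = 17)
K(D) = 2 + √2*√D (K(D) = 2 + √(D + D) = 2 + √(2*D) = 2 + √2*√D)
K(l(-5))/81117 = (2 + √2*√17)/81117 = (2 + √34)*(1/81117) = 2/81117 + √34/81117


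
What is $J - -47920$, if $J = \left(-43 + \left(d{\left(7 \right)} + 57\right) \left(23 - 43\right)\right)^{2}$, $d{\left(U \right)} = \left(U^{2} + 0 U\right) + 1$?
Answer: $4813409$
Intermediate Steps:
$d{\left(U \right)} = 1 + U^{2}$ ($d{\left(U \right)} = \left(U^{2} + 0\right) + 1 = U^{2} + 1 = 1 + U^{2}$)
$J = 4765489$ ($J = \left(-43 + \left(\left(1 + 7^{2}\right) + 57\right) \left(23 - 43\right)\right)^{2} = \left(-43 + \left(\left(1 + 49\right) + 57\right) \left(-20\right)\right)^{2} = \left(-43 + \left(50 + 57\right) \left(-20\right)\right)^{2} = \left(-43 + 107 \left(-20\right)\right)^{2} = \left(-43 - 2140\right)^{2} = \left(-2183\right)^{2} = 4765489$)
$J - -47920 = 4765489 - -47920 = 4765489 + 47920 = 4813409$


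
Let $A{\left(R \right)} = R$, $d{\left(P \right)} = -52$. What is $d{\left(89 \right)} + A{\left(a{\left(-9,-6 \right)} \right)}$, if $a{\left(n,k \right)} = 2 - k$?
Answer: $-44$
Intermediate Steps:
$d{\left(89 \right)} + A{\left(a{\left(-9,-6 \right)} \right)} = -52 + \left(2 - -6\right) = -52 + \left(2 + 6\right) = -52 + 8 = -44$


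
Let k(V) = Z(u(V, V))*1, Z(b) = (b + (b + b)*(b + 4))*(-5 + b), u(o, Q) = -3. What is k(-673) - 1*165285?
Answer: -165213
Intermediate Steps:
Z(b) = (-5 + b)*(b + 2*b*(4 + b)) (Z(b) = (b + (2*b)*(4 + b))*(-5 + b) = (b + 2*b*(4 + b))*(-5 + b) = (-5 + b)*(b + 2*b*(4 + b)))
k(V) = 72 (k(V) = -3*(-45 - 1*(-3) + 2*(-3)²)*1 = -3*(-45 + 3 + 2*9)*1 = -3*(-45 + 3 + 18)*1 = -3*(-24)*1 = 72*1 = 72)
k(-673) - 1*165285 = 72 - 1*165285 = 72 - 165285 = -165213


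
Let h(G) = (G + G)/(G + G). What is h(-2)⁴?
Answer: 1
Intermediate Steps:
h(G) = 1 (h(G) = (2*G)/((2*G)) = (2*G)*(1/(2*G)) = 1)
h(-2)⁴ = 1⁴ = 1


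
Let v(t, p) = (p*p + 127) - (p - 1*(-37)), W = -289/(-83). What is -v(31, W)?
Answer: -679544/6889 ≈ -98.642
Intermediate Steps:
W = 289/83 (W = -289*(-1/83) = 289/83 ≈ 3.4819)
v(t, p) = 90 + p² - p (v(t, p) = (p² + 127) - (p + 37) = (127 + p²) - (37 + p) = (127 + p²) + (-37 - p) = 90 + p² - p)
-v(31, W) = -(90 + (289/83)² - 1*289/83) = -(90 + 83521/6889 - 289/83) = -1*679544/6889 = -679544/6889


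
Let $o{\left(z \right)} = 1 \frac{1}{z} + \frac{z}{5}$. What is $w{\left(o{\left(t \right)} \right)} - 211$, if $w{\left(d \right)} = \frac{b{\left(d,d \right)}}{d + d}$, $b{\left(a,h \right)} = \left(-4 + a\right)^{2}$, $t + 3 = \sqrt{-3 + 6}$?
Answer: $- \frac{806691}{3620} - \frac{2219 \sqrt{3}}{10860} \approx -223.2$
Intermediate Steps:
$t = -3 + \sqrt{3}$ ($t = -3 + \sqrt{-3 + 6} = -3 + \sqrt{3} \approx -1.268$)
$o{\left(z \right)} = \frac{1}{z} + \frac{z}{5}$ ($o{\left(z \right)} = \frac{1}{z} + z \frac{1}{5} = \frac{1}{z} + \frac{z}{5}$)
$w{\left(d \right)} = \frac{\left(-4 + d\right)^{2}}{2 d}$ ($w{\left(d \right)} = \frac{\left(-4 + d\right)^{2}}{d + d} = \frac{\left(-4 + d\right)^{2}}{2 d}$)
$w{\left(o{\left(t \right)} \right)} - 211 = \frac{\left(-4 + \left(\frac{1}{-3 + \sqrt{3}} + \frac{-3 + \sqrt{3}}{5}\right)\right)^{2}}{2 \left(\frac{1}{-3 + \sqrt{3}} + \frac{-3 + \sqrt{3}}{5}\right)} - 211 = \frac{\left(-4 - \left(\frac{3}{5} - \frac{1}{-3 + \sqrt{3}} - \frac{\sqrt{3}}{5}\right)\right)^{2}}{2 \left(\frac{1}{-3 + \sqrt{3}} - \left(\frac{3}{5} - \frac{\sqrt{3}}{5}\right)\right)} - 211 = \frac{\left(-4 + \left(- \frac{3}{5} + \frac{1}{-3 + \sqrt{3}} + \frac{\sqrt{3}}{5}\right)\right)^{2}}{2 \left(- \frac{3}{5} + \frac{1}{-3 + \sqrt{3}} + \frac{\sqrt{3}}{5}\right)} - 211 = \frac{\left(- \frac{23}{5} + \frac{1}{-3 + \sqrt{3}} + \frac{\sqrt{3}}{5}\right)^{2}}{2 \left(- \frac{3}{5} + \frac{1}{-3 + \sqrt{3}} + \frac{\sqrt{3}}{5}\right)} - 211 = -211 + \frac{\left(- \frac{23}{5} + \frac{1}{-3 + \sqrt{3}} + \frac{\sqrt{3}}{5}\right)^{2}}{2 \left(- \frac{3}{5} + \frac{1}{-3 + \sqrt{3}} + \frac{\sqrt{3}}{5}\right)}$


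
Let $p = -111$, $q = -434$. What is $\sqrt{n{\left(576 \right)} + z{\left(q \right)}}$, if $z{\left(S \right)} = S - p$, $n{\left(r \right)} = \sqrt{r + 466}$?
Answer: $\sqrt{-323 + \sqrt{1042}} \approx 17.051 i$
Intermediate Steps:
$n{\left(r \right)} = \sqrt{466 + r}$
$z{\left(S \right)} = 111 + S$ ($z{\left(S \right)} = S - -111 = S + 111 = 111 + S$)
$\sqrt{n{\left(576 \right)} + z{\left(q \right)}} = \sqrt{\sqrt{466 + 576} + \left(111 - 434\right)} = \sqrt{\sqrt{1042} - 323} = \sqrt{-323 + \sqrt{1042}}$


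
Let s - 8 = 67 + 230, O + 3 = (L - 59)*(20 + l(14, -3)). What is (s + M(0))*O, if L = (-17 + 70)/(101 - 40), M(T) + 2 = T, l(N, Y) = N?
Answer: -36586341/61 ≈ -5.9978e+5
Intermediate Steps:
M(T) = -2 + T
L = 53/61 ≈ 0.86885
O = -120747/61 (O = -3 + (53/61 - 59)*(20 + 14) = -3 - 3546/61*34 = -3 - 120564/61 = -120747/61 ≈ -1979.5)
s = 305 (s = 8 + (67 + 230) = 8 + 297 = 305)
(s + M(0))*O = (305 + (-2 + 0))*(-120747/61) = (305 - 2)*(-120747/61) = 303*(-120747/61) = -36586341/61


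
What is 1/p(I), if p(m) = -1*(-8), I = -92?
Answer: ⅛ ≈ 0.12500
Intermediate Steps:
p(m) = 8
1/p(I) = 1/8 = ⅛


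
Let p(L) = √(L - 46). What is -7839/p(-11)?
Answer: 2613*I*√57/19 ≈ 1038.3*I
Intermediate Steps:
p(L) = √(-46 + L)
-7839/p(-11) = -7839/√(-46 - 11) = -7839*(-I*√57/57) = -(-2613)*I*√57/19 = 2613*I*√57/19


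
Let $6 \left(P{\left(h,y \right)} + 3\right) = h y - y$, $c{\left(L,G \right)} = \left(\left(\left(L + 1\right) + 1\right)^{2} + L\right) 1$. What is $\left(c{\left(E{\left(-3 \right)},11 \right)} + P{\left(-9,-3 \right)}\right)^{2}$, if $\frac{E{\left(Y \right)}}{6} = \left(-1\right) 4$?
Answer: $213444$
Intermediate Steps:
$E{\left(Y \right)} = -24$ ($E{\left(Y \right)} = 6 \left(\left(-1\right) 4\right) = 6 \left(-4\right) = -24$)
$c{\left(L,G \right)} = L + \left(2 + L\right)^{2}$ ($c{\left(L,G \right)} = \left(\left(\left(1 + L\right) + 1\right)^{2} + L\right) 1 = \left(\left(2 + L\right)^{2} + L\right) 1 = \left(L + \left(2 + L\right)^{2}\right) 1 = L + \left(2 + L\right)^{2}$)
$P{\left(h,y \right)} = -3 - \frac{y}{6} + \frac{h y}{6}$ ($P{\left(h,y \right)} = -3 + \frac{h y - y}{6} = -3 + \frac{- y + h y}{6} = -3 + \left(- \frac{y}{6} + \frac{h y}{6}\right) = -3 - \frac{y}{6} + \frac{h y}{6}$)
$\left(c{\left(E{\left(-3 \right)},11 \right)} + P{\left(-9,-3 \right)}\right)^{2} = \left(\left(-24 + \left(2 - 24\right)^{2}\right) - \left(\frac{5}{2} - \frac{9}{2}\right)\right)^{2} = \left(\left(-24 + \left(-22\right)^{2}\right) + \left(-3 + \frac{1}{2} + \frac{9}{2}\right)\right)^{2} = \left(\left(-24 + 484\right) + 2\right)^{2} = \left(460 + 2\right)^{2} = 462^{2} = 213444$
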